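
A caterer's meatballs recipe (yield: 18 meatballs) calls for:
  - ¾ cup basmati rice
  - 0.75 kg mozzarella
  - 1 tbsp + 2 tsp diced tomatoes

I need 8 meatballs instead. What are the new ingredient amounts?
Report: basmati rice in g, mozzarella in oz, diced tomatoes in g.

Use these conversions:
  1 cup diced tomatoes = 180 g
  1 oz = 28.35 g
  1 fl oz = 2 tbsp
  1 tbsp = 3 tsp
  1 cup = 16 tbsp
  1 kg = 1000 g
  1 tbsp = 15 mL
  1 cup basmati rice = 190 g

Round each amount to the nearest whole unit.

basmati rice: 63 g; mozzarella: 12 oz; diced tomatoes: 8 g

Scaling factor: 8/18 = 4/9.
basmati rice: 0.75 cup × 4/9 × 190 g/cup ≈ 63 g
mozzarella: 0.75 kg × 4/9 × 1000 g/kg ÷ 28.35 g/oz ≈ 12 oz
diced tomatoes: (1 tbsp + 2 tsp = 5/3 tbsp) × 4/9 ÷ 16 tbsp/cup × 180 g/cup ≈ 8 g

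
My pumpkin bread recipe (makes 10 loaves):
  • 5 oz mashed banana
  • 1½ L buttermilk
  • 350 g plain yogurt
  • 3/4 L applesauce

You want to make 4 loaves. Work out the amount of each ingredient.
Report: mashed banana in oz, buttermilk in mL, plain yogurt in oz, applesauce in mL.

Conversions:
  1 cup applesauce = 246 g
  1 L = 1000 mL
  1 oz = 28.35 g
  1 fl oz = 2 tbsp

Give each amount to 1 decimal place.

Scaling factor: 4/10 = 2/5 = 0.4.
mashed banana: 5 oz × 2/5 = 2.0 oz
buttermilk: 1.5 L × 2/5 × 1000 mL/L = 600.0 mL
plain yogurt: 350 g × 2/5 ÷ 28.35 g/oz ≈ 4.9 oz
applesauce: 0.75 L × 2/5 × 1000 mL/L = 300.0 mL

mashed banana: 2.0 oz; buttermilk: 600.0 mL; plain yogurt: 4.9 oz; applesauce: 300.0 mL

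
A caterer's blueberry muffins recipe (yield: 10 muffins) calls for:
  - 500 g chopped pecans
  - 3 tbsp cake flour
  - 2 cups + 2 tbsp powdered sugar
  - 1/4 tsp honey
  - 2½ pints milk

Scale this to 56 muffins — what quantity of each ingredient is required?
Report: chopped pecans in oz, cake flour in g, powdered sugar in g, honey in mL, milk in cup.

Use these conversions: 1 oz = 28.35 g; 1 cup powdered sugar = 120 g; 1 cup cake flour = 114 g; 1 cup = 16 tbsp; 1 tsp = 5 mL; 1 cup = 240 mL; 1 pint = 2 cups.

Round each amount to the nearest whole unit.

Scaling factor: 56/10 = 28/5 = 5.6.
chopped pecans: 500 g × 28/5 ÷ 28.35 g/oz ≈ 99 oz
cake flour: 3 tbsp × 28/5 ÷ 16 tbsp/cup × 114 g/cup ≈ 120 g
powdered sugar: (2 cup + 2 tbsp = 2.125 cup) × 28/5 × 120 g/cup = 1428 g
honey: 0.25 tsp × 28/5 × 5 mL/tsp = 7 mL
milk: 2.5 pint × 28/5 × 2 cup/pint = 28 cup

chopped pecans: 99 oz; cake flour: 120 g; powdered sugar: 1428 g; honey: 7 mL; milk: 28 cup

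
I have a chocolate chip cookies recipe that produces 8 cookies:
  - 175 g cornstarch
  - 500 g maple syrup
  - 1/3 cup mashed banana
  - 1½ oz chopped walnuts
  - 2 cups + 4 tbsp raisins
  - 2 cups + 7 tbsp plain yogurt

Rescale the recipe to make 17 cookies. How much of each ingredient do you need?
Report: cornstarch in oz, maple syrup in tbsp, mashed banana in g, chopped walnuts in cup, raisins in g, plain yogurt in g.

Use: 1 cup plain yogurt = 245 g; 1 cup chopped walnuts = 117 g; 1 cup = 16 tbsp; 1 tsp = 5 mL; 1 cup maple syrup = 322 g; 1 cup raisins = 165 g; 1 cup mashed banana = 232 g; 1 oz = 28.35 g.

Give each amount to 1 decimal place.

cornstarch: 13.1 oz; maple syrup: 52.8 tbsp; mashed banana: 164.3 g; chopped walnuts: 0.8 cup; raisins: 788.9 g; plain yogurt: 1269.0 g

Scaling factor: 17/8 = 2.125.
cornstarch: 175 g × 17/8 ÷ 28.35 g/oz ≈ 13.1 oz
maple syrup: 500 g × 17/8 ÷ 322 g/cup × 16 tbsp/cup ≈ 52.8 tbsp
mashed banana: 1/3 cup × 17/8 × 232 g/cup ≈ 164.3 g
chopped walnuts: 1.5 oz × 17/8 × 28.35 g/oz ÷ 117 g/cup ≈ 0.8 cup
raisins: (2 cup + 4 tbsp = 2.25 cup) × 17/8 × 165 g/cup ≈ 788.9 g
plain yogurt: (2 cup + 7 tbsp = 2.4375 cup) × 17/8 × 245 g/cup ≈ 1269.0 g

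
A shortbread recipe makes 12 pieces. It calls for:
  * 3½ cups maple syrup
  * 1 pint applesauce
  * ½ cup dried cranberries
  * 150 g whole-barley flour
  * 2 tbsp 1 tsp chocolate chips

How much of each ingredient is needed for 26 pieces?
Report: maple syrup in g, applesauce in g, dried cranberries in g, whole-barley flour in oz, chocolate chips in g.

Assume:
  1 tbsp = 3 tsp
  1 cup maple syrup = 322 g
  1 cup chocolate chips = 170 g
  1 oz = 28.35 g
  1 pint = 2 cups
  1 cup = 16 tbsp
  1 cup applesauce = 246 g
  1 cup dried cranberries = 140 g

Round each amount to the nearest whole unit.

Scaling factor: 26/12 = 13/6.
maple syrup: 3.5 cup × 13/6 × 322 g/cup ≈ 2442 g
applesauce: 1 pint × 13/6 × 2 cup/pint × 246 g/cup = 1066 g
dried cranberries: 0.5 cup × 13/6 × 140 g/cup ≈ 152 g
whole-barley flour: 150 g × 13/6 ÷ 28.35 g/oz ≈ 11 oz
chocolate chips: (2 tbsp + 1 tsp = 7/3 tbsp) × 13/6 ÷ 16 tbsp/cup × 170 g/cup ≈ 54 g

maple syrup: 2442 g; applesauce: 1066 g; dried cranberries: 152 g; whole-barley flour: 11 oz; chocolate chips: 54 g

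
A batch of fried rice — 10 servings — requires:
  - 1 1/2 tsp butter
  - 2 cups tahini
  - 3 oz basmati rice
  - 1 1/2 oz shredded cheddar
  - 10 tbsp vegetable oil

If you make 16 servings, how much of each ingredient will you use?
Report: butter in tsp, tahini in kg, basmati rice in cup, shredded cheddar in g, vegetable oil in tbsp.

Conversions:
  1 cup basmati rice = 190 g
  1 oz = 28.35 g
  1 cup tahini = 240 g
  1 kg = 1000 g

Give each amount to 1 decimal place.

butter: 2.4 tsp; tahini: 0.8 kg; basmati rice: 0.7 cup; shredded cheddar: 68.0 g; vegetable oil: 16.0 tbsp

Scaling factor: 16/10 = 8/5 = 1.6.
butter: 1.5 tsp × 8/5 = 2.4 tsp
tahini: 2 cup × 8/5 × 240 g/cup ÷ 1000 g/kg ≈ 0.8 kg
basmati rice: 3 oz × 8/5 × 28.35 g/oz ÷ 190 g/cup ≈ 0.7 cup
shredded cheddar: 1.5 oz × 8/5 × 28.35 g/oz ≈ 68.0 g
vegetable oil: 10 tbsp × 8/5 = 16.0 tbsp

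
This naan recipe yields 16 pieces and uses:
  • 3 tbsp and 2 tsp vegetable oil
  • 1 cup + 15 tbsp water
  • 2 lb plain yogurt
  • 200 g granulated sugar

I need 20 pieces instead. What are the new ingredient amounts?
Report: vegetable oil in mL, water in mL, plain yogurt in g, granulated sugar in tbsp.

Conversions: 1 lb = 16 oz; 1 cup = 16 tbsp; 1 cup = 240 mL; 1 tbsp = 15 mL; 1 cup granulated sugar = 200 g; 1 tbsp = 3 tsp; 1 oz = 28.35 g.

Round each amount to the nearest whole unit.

vegetable oil: 69 mL; water: 581 mL; plain yogurt: 1134 g; granulated sugar: 20 tbsp

Scaling factor: 20/16 = 5/4 = 1.25.
vegetable oil: (3 tbsp + 2 tsp = 11/3 tbsp) × 5/4 × 15 mL/tbsp ≈ 69 mL
water: (1 cup + 15 tbsp = 1.9375 cup) × 5/4 × 240 mL/cup ≈ 581 mL
plain yogurt: 2 lb × 5/4 × 16 oz/lb × 28.35 g/oz = 1134 g
granulated sugar: 200 g × 5/4 ÷ 200 g/cup × 16 tbsp/cup = 20 tbsp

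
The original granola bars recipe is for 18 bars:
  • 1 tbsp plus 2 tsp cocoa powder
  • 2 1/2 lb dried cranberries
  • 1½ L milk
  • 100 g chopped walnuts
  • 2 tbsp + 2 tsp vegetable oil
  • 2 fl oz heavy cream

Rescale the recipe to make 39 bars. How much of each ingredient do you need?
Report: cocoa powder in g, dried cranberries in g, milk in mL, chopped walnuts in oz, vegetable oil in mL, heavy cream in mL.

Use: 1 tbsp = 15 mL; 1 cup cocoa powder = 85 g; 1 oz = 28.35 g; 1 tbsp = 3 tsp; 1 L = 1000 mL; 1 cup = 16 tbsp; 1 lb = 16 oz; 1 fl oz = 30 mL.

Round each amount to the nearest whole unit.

Scaling factor: 39/18 = 13/6.
cocoa powder: (1 tbsp + 2 tsp = 5/3 tbsp) × 13/6 ÷ 16 tbsp/cup × 85 g/cup ≈ 19 g
dried cranberries: 2.5 lb × 13/6 × 16 oz/lb × 28.35 g/oz = 2457 g
milk: 1.5 L × 13/6 × 1000 mL/L = 3250 mL
chopped walnuts: 100 g × 13/6 ÷ 28.35 g/oz ≈ 8 oz
vegetable oil: (2 tbsp + 2 tsp = 8/3 tbsp) × 13/6 × 15 mL/tbsp ≈ 87 mL
heavy cream: 2 fl oz × 13/6 × 30 mL/fl oz = 130 mL

cocoa powder: 19 g; dried cranberries: 2457 g; milk: 3250 mL; chopped walnuts: 8 oz; vegetable oil: 87 mL; heavy cream: 130 mL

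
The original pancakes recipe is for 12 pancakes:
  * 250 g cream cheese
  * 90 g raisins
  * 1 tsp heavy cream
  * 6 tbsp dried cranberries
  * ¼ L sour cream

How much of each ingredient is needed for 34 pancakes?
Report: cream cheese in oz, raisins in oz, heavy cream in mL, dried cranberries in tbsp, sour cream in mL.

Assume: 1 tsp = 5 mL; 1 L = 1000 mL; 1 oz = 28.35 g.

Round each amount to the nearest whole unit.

cream cheese: 25 oz; raisins: 9 oz; heavy cream: 14 mL; dried cranberries: 17 tbsp; sour cream: 708 mL

Scaling factor: 34/12 = 17/6.
cream cheese: 250 g × 17/6 ÷ 28.35 g/oz ≈ 25 oz
raisins: 90 g × 17/6 ÷ 28.35 g/oz ≈ 9 oz
heavy cream: 1 tsp × 17/6 × 5 mL/tsp ≈ 14 mL
dried cranberries: 6 tbsp × 17/6 = 17 tbsp
sour cream: 0.25 L × 17/6 × 1000 mL/L ≈ 708 mL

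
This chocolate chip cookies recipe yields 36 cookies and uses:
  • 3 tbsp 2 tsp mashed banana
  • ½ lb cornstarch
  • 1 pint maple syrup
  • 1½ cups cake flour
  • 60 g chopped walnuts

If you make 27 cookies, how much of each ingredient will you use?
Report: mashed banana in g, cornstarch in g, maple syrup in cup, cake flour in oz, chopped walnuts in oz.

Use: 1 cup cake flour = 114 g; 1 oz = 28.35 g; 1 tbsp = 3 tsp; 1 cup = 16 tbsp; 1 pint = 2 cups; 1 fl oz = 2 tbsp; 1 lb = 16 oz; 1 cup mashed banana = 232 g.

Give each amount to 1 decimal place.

mashed banana: 39.9 g; cornstarch: 170.1 g; maple syrup: 1.5 cup; cake flour: 4.5 oz; chopped walnuts: 1.6 oz

Scaling factor: 27/36 = 3/4 = 0.75.
mashed banana: (3 tbsp + 2 tsp = 11/3 tbsp) × 3/4 ÷ 16 tbsp/cup × 232 g/cup ≈ 39.9 g
cornstarch: 0.5 lb × 3/4 × 16 oz/lb × 28.35 g/oz = 170.1 g
maple syrup: 1 pint × 3/4 × 2 cup/pint = 1.5 cup
cake flour: 1.5 cup × 3/4 × 114 g/cup ÷ 28.35 g/oz ≈ 4.5 oz
chopped walnuts: 60 g × 3/4 ÷ 28.35 g/oz ≈ 1.6 oz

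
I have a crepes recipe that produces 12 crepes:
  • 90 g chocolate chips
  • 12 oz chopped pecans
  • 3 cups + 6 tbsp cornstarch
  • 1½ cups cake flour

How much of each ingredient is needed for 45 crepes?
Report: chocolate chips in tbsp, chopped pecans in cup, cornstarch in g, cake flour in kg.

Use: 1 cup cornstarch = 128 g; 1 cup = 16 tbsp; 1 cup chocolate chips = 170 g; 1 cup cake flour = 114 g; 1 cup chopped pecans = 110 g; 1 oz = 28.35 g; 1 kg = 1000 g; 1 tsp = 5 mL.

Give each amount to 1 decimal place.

chocolate chips: 31.8 tbsp; chopped pecans: 11.6 cup; cornstarch: 1620.0 g; cake flour: 0.6 kg

Scaling factor: 45/12 = 15/4 = 3.75.
chocolate chips: 90 g × 15/4 ÷ 170 g/cup × 16 tbsp/cup ≈ 31.8 tbsp
chopped pecans: 12 oz × 15/4 × 28.35 g/oz ÷ 110 g/cup ≈ 11.6 cup
cornstarch: (3 cup + 6 tbsp = 3.375 cup) × 15/4 × 128 g/cup = 1620.0 g
cake flour: 1.5 cup × 15/4 × 114 g/cup ÷ 1000 g/kg ≈ 0.6 kg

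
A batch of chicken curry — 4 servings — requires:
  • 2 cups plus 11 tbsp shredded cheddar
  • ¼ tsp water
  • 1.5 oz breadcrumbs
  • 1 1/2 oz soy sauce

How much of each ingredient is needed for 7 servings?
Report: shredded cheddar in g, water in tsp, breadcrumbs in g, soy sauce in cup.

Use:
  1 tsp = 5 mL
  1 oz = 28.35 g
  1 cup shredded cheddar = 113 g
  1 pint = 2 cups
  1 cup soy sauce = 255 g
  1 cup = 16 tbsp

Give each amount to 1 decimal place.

shredded cheddar: 531.5 g; water: 0.4 tsp; breadcrumbs: 74.4 g; soy sauce: 0.3 cup

Scaling factor: 7/4 = 1.75.
shredded cheddar: (2 cup + 11 tbsp = 2.6875 cup) × 7/4 × 113 g/cup ≈ 531.5 g
water: 0.25 tsp × 7/4 ≈ 0.4 tsp
breadcrumbs: 1.5 oz × 7/4 × 28.35 g/oz ≈ 74.4 g
soy sauce: 1.5 oz × 7/4 × 28.35 g/oz ÷ 255 g/cup ≈ 0.3 cup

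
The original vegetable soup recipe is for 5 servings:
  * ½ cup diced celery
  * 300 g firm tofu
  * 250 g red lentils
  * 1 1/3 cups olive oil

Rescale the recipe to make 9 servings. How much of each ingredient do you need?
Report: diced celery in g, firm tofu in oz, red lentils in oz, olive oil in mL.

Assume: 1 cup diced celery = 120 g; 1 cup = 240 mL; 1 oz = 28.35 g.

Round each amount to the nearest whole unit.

Scaling factor: 9/5 = 1.8.
diced celery: 0.5 cup × 9/5 × 120 g/cup = 108 g
firm tofu: 300 g × 9/5 ÷ 28.35 g/oz ≈ 19 oz
red lentils: 250 g × 9/5 ÷ 28.35 g/oz ≈ 16 oz
olive oil: 4/3 cup × 9/5 × 240 mL/cup = 576 mL

diced celery: 108 g; firm tofu: 19 oz; red lentils: 16 oz; olive oil: 576 mL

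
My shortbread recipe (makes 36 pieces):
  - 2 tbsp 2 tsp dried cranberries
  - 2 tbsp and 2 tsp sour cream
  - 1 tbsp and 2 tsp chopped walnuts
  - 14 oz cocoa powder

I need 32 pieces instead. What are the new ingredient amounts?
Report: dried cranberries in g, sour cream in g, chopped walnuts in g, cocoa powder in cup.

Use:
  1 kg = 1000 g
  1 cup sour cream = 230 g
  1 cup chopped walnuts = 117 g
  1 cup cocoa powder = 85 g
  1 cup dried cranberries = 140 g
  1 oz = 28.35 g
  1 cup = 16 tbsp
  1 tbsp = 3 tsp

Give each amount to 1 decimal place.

Scaling factor: 32/36 = 8/9.
dried cranberries: (2 tbsp + 2 tsp = 8/3 tbsp) × 8/9 ÷ 16 tbsp/cup × 140 g/cup ≈ 20.7 g
sour cream: (2 tbsp + 2 tsp = 8/3 tbsp) × 8/9 ÷ 16 tbsp/cup × 230 g/cup ≈ 34.1 g
chopped walnuts: (1 tbsp + 2 tsp = 5/3 tbsp) × 8/9 ÷ 16 tbsp/cup × 117 g/cup ≈ 10.8 g
cocoa powder: 14 oz × 8/9 × 28.35 g/oz ÷ 85 g/cup ≈ 4.2 cup

dried cranberries: 20.7 g; sour cream: 34.1 g; chopped walnuts: 10.8 g; cocoa powder: 4.2 cup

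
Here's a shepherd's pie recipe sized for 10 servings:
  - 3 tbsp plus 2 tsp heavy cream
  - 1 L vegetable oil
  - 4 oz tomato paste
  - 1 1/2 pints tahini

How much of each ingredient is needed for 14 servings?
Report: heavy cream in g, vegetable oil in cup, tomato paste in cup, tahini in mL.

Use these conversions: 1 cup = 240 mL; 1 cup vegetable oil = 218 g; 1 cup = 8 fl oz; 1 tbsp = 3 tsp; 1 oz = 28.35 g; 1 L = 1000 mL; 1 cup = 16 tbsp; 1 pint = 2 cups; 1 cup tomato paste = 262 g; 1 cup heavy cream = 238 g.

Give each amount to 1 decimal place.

heavy cream: 76.4 g; vegetable oil: 5.8 cup; tomato paste: 0.6 cup; tahini: 1008.0 mL

Scaling factor: 14/10 = 7/5 = 1.4.
heavy cream: (3 tbsp + 2 tsp = 11/3 tbsp) × 7/5 ÷ 16 tbsp/cup × 238 g/cup ≈ 76.4 g
vegetable oil: 1 L × 7/5 × 1000 mL/L ÷ 240 mL/cup ≈ 5.8 cup
tomato paste: 4 oz × 7/5 × 28.35 g/oz ÷ 262 g/cup ≈ 0.6 cup
tahini: 1.5 pint × 7/5 × 2 cup/pint × 240 mL/cup = 1008.0 mL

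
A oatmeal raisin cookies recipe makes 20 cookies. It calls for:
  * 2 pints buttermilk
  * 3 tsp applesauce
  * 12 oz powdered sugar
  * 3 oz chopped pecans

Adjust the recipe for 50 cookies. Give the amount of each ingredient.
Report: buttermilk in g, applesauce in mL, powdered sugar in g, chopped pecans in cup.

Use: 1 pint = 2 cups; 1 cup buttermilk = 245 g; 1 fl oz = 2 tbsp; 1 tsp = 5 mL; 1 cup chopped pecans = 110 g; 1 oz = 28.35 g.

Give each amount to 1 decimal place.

Scaling factor: 50/20 = 5/2 = 2.5.
buttermilk: 2 pint × 5/2 × 2 cup/pint × 245 g/cup = 2450.0 g
applesauce: 3 tsp × 5/2 × 5 mL/tsp = 37.5 mL
powdered sugar: 12 oz × 5/2 × 28.35 g/oz = 850.5 g
chopped pecans: 3 oz × 5/2 × 28.35 g/oz ÷ 110 g/cup ≈ 1.9 cup

buttermilk: 2450.0 g; applesauce: 37.5 mL; powdered sugar: 850.5 g; chopped pecans: 1.9 cup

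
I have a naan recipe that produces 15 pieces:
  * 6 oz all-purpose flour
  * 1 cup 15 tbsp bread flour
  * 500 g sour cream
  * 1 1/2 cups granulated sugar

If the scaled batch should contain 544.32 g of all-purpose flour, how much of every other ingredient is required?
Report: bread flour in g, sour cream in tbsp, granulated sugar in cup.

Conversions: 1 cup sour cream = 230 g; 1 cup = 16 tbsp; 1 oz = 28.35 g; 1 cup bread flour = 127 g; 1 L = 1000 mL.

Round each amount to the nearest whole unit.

bread flour: 787 g; sour cream: 111 tbsp; granulated sugar: 5 cup

The original recipe has 170.1 g of all-purpose flour, so the scaling factor is 544.32 ÷ 170.1 = 16/5 = 3.2.
bread flour: (1 cup + 15 tbsp = 1.9375 cup) × 16/5 × 127 g/cup ≈ 787 g
sour cream: 500 g × 16/5 ÷ 230 g/cup × 16 tbsp/cup ≈ 111 tbsp
granulated sugar: 1.5 cup × 16/5 ≈ 5 cup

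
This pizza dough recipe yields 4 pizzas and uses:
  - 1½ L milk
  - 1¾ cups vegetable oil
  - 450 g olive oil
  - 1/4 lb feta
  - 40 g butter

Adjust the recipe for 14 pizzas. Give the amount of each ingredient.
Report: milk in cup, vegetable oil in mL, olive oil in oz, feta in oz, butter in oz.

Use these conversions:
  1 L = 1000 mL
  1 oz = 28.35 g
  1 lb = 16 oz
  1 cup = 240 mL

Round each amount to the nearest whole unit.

Scaling factor: 14/4 = 7/2 = 3.5.
milk: 1.5 L × 7/2 × 1000 mL/L ÷ 240 mL/cup ≈ 22 cup
vegetable oil: 1.75 cup × 7/2 × 240 mL/cup = 1470 mL
olive oil: 450 g × 7/2 ÷ 28.35 g/oz ≈ 56 oz
feta: 0.25 lb × 7/2 × 16 oz/lb = 14 oz
butter: 40 g × 7/2 ÷ 28.35 g/oz ≈ 5 oz

milk: 22 cup; vegetable oil: 1470 mL; olive oil: 56 oz; feta: 14 oz; butter: 5 oz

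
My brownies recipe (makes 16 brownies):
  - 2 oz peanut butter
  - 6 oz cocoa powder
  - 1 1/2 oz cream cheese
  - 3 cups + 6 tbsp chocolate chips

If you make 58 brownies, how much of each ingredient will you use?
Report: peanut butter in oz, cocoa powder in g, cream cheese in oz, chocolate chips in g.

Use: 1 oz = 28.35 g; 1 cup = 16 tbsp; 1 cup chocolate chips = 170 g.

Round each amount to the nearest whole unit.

Scaling factor: 58/16 = 29/8 = 3.625.
peanut butter: 2 oz × 29/8 ≈ 7 oz
cocoa powder: 6 oz × 29/8 × 28.35 g/oz ≈ 617 g
cream cheese: 1.5 oz × 29/8 ≈ 5 oz
chocolate chips: (3 cup + 6 tbsp = 3.375 cup) × 29/8 × 170 g/cup ≈ 2080 g

peanut butter: 7 oz; cocoa powder: 617 g; cream cheese: 5 oz; chocolate chips: 2080 g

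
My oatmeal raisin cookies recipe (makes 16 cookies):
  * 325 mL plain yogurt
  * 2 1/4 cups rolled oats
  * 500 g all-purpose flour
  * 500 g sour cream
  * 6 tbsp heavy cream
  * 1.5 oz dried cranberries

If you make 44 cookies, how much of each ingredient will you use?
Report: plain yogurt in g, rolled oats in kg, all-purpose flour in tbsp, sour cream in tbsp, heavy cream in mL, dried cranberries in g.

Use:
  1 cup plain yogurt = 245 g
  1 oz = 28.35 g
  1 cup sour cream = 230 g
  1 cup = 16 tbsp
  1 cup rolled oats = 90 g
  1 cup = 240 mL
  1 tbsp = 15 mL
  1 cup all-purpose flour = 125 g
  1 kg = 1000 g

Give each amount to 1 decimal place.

Scaling factor: 44/16 = 11/4 = 2.75.
plain yogurt: 325 mL × 11/4 ÷ 240 mL/cup × 245 g/cup ≈ 912.4 g
rolled oats: 2.25 cup × 11/4 × 90 g/cup ÷ 1000 g/kg ≈ 0.6 kg
all-purpose flour: 500 g × 11/4 ÷ 125 g/cup × 16 tbsp/cup = 176.0 tbsp
sour cream: 500 g × 11/4 ÷ 230 g/cup × 16 tbsp/cup ≈ 95.7 tbsp
heavy cream: 6 tbsp × 11/4 × 15 mL/tbsp = 247.5 mL
dried cranberries: 1.5 oz × 11/4 × 28.35 g/oz ≈ 116.9 g

plain yogurt: 912.4 g; rolled oats: 0.6 kg; all-purpose flour: 176.0 tbsp; sour cream: 95.7 tbsp; heavy cream: 247.5 mL; dried cranberries: 116.9 g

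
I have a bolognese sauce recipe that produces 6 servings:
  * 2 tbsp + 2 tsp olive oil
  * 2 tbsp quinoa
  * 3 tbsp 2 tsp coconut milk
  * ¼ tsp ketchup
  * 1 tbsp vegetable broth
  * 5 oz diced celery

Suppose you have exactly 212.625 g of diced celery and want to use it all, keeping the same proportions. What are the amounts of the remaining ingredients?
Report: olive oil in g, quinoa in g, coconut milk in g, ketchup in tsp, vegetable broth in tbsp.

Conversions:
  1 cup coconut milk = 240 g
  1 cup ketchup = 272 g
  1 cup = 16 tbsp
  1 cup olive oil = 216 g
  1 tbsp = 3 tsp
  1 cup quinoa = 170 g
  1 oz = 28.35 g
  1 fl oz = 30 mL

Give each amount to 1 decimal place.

The original recipe has 141.75 g of diced celery, so the scaling factor is 212.625 ÷ 141.75 = 3/2 = 1.5.
olive oil: (2 tbsp + 2 tsp = 8/3 tbsp) × 3/2 ÷ 16 tbsp/cup × 216 g/cup = 54.0 g
quinoa: 2 tbsp × 3/2 ÷ 16 tbsp/cup × 170 g/cup ≈ 31.9 g
coconut milk: (3 tbsp + 2 tsp = 11/3 tbsp) × 3/2 ÷ 16 tbsp/cup × 240 g/cup = 82.5 g
ketchup: 0.25 tsp × 3/2 ≈ 0.4 tsp
vegetable broth: 1 tbsp × 3/2 = 1.5 tbsp

olive oil: 54.0 g; quinoa: 31.9 g; coconut milk: 82.5 g; ketchup: 0.4 tsp; vegetable broth: 1.5 tbsp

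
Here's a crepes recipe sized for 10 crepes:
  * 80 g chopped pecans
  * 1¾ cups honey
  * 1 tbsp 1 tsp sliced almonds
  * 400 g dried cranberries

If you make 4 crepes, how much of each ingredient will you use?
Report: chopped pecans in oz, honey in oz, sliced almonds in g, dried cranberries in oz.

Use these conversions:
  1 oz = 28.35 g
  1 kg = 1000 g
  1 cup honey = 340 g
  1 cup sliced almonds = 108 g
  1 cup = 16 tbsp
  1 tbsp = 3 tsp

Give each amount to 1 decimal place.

chopped pecans: 1.1 oz; honey: 8.4 oz; sliced almonds: 3.6 g; dried cranberries: 5.6 oz

Scaling factor: 4/10 = 2/5 = 0.4.
chopped pecans: 80 g × 2/5 ÷ 28.35 g/oz ≈ 1.1 oz
honey: 1.75 cup × 2/5 × 340 g/cup ÷ 28.35 g/oz ≈ 8.4 oz
sliced almonds: (1 tbsp + 1 tsp = 4/3 tbsp) × 2/5 ÷ 16 tbsp/cup × 108 g/cup = 3.6 g
dried cranberries: 400 g × 2/5 ÷ 28.35 g/oz ≈ 5.6 oz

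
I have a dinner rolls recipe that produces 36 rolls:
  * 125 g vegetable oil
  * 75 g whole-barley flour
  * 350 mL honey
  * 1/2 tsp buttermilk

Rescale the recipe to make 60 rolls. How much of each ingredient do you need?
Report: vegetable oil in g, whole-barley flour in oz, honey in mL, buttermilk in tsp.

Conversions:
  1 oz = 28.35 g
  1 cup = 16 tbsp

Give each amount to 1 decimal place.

vegetable oil: 208.3 g; whole-barley flour: 4.4 oz; honey: 583.3 mL; buttermilk: 0.8 tsp

Scaling factor: 60/36 = 5/3.
vegetable oil: 125 g × 5/3 ≈ 208.3 g
whole-barley flour: 75 g × 5/3 ÷ 28.35 g/oz ≈ 4.4 oz
honey: 350 mL × 5/3 ≈ 583.3 mL
buttermilk: 0.5 tsp × 5/3 ≈ 0.8 tsp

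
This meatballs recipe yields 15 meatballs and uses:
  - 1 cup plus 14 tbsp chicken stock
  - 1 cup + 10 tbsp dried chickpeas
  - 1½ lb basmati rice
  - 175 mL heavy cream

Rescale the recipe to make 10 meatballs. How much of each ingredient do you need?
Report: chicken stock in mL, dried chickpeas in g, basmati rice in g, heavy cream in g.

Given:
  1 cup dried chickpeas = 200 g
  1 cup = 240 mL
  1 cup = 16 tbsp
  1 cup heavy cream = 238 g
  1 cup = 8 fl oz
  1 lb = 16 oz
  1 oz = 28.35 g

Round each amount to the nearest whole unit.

chicken stock: 300 mL; dried chickpeas: 217 g; basmati rice: 454 g; heavy cream: 116 g

Scaling factor: 10/15 = 2/3.
chicken stock: (1 cup + 14 tbsp = 1.875 cup) × 2/3 × 240 mL/cup = 300 mL
dried chickpeas: (1 cup + 10 tbsp = 1.625 cup) × 2/3 × 200 g/cup ≈ 217 g
basmati rice: 1.5 lb × 2/3 × 16 oz/lb × 28.35 g/oz ≈ 454 g
heavy cream: 175 mL × 2/3 ÷ 240 mL/cup × 238 g/cup ≈ 116 g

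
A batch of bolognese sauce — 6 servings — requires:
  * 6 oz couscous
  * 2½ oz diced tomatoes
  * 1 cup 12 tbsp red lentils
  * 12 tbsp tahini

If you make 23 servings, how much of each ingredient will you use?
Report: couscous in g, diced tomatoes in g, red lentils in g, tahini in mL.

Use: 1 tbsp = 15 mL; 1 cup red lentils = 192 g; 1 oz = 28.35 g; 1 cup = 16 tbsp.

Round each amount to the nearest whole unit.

Scaling factor: 23/6.
couscous: 6 oz × 23/6 × 28.35 g/oz ≈ 652 g
diced tomatoes: 2.5 oz × 23/6 × 28.35 g/oz ≈ 272 g
red lentils: (1 cup + 12 tbsp = 1.75 cup) × 23/6 × 192 g/cup = 1288 g
tahini: 12 tbsp × 23/6 × 15 mL/tbsp = 690 mL

couscous: 652 g; diced tomatoes: 272 g; red lentils: 1288 g; tahini: 690 mL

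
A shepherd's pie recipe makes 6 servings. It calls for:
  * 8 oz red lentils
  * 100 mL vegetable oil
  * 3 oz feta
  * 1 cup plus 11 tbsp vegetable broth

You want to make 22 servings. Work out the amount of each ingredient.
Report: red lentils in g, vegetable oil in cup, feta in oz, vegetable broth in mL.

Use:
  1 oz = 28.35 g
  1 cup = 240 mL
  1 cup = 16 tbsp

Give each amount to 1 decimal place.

red lentils: 831.6 g; vegetable oil: 1.5 cup; feta: 11.0 oz; vegetable broth: 1485.0 mL

Scaling factor: 22/6 = 11/3.
red lentils: 8 oz × 11/3 × 28.35 g/oz = 831.6 g
vegetable oil: 100 mL × 11/3 ÷ 240 mL/cup ≈ 1.5 cup
feta: 3 oz × 11/3 = 11.0 oz
vegetable broth: (1 cup + 11 tbsp = 1.6875 cup) × 11/3 × 240 mL/cup = 1485.0 mL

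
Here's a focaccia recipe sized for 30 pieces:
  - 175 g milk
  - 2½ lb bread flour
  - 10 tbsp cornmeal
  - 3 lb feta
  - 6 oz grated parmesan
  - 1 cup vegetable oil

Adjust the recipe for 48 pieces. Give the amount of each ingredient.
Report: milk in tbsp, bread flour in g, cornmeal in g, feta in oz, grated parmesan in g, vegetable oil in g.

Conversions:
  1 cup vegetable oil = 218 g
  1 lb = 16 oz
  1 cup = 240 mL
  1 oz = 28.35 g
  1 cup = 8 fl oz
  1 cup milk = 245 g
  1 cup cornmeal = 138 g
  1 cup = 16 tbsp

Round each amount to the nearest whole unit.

milk: 18 tbsp; bread flour: 1814 g; cornmeal: 138 g; feta: 77 oz; grated parmesan: 272 g; vegetable oil: 349 g

Scaling factor: 48/30 = 8/5 = 1.6.
milk: 175 g × 8/5 ÷ 245 g/cup × 16 tbsp/cup ≈ 18 tbsp
bread flour: 2.5 lb × 8/5 × 16 oz/lb × 28.35 g/oz ≈ 1814 g
cornmeal: 10 tbsp × 8/5 ÷ 16 tbsp/cup × 138 g/cup = 138 g
feta: 3 lb × 8/5 × 16 oz/lb ≈ 77 oz
grated parmesan: 6 oz × 8/5 × 28.35 g/oz ≈ 272 g
vegetable oil: 1 cup × 8/5 × 218 g/cup ≈ 349 g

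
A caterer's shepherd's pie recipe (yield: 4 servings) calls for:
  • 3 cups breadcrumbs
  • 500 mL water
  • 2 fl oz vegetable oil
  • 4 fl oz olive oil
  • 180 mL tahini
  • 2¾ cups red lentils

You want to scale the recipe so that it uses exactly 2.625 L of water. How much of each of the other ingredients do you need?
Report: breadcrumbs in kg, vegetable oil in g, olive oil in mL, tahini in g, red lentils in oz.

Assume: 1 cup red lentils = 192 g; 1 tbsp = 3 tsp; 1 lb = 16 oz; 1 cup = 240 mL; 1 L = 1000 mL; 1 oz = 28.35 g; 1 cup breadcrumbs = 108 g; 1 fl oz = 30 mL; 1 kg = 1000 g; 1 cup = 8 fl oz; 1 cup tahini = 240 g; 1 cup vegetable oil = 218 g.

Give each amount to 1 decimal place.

The original recipe has 0.5 L of water, so the scaling factor is 2.625 ÷ 0.5 = 21/4 = 5.25.
breadcrumbs: 3 cup × 21/4 × 108 g/cup ÷ 1000 g/kg ≈ 1.7 kg
vegetable oil: 2 fl oz × 21/4 ÷ 8 fl oz/cup × 218 g/cup ≈ 286.1 g
olive oil: 4 fl oz × 21/4 × 30 mL/fl oz = 630.0 mL
tahini: 180 mL × 21/4 ÷ 240 mL/cup × 240 g/cup = 945.0 g
red lentils: 2.75 cup × 21/4 × 192 g/cup ÷ 28.35 g/oz ≈ 97.8 oz

breadcrumbs: 1.7 kg; vegetable oil: 286.1 g; olive oil: 630.0 mL; tahini: 945.0 g; red lentils: 97.8 oz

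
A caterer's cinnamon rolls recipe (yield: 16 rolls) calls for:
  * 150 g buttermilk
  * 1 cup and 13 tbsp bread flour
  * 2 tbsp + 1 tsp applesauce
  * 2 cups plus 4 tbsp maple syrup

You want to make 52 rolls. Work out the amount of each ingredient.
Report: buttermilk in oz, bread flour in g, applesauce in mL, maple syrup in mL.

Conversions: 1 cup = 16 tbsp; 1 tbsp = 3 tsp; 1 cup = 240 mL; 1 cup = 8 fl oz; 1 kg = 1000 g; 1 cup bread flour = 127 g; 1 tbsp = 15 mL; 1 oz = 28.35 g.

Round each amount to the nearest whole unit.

buttermilk: 17 oz; bread flour: 748 g; applesauce: 114 mL; maple syrup: 1755 mL

Scaling factor: 52/16 = 13/4 = 3.25.
buttermilk: 150 g × 13/4 ÷ 28.35 g/oz ≈ 17 oz
bread flour: (1 cup + 13 tbsp = 1.8125 cup) × 13/4 × 127 g/cup ≈ 748 g
applesauce: (2 tbsp + 1 tsp = 7/3 tbsp) × 13/4 × 15 mL/tbsp ≈ 114 mL
maple syrup: (2 cup + 4 tbsp = 2.25 cup) × 13/4 × 240 mL/cup = 1755 mL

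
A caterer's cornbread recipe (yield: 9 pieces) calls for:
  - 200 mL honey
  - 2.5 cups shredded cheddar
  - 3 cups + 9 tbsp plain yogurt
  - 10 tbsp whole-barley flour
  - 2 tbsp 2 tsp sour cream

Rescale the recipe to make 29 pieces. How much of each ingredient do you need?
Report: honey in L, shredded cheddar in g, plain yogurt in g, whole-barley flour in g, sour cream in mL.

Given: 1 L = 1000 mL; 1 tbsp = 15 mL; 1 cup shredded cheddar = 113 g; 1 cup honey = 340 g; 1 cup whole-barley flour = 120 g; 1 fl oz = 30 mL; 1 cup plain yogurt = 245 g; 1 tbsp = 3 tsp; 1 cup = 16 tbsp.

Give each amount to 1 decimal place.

honey: 0.6 L; shredded cheddar: 910.3 g; plain yogurt: 2812.4 g; whole-barley flour: 241.7 g; sour cream: 128.9 mL

Scaling factor: 29/9.
honey: 200 mL × 29/9 ÷ 1000 mL/L ≈ 0.6 L
shredded cheddar: 2.5 cup × 29/9 × 113 g/cup ≈ 910.3 g
plain yogurt: (3 cup + 9 tbsp = 3.5625 cup) × 29/9 × 245 g/cup ≈ 2812.4 g
whole-barley flour: 10 tbsp × 29/9 ÷ 16 tbsp/cup × 120 g/cup ≈ 241.7 g
sour cream: (2 tbsp + 2 tsp = 8/3 tbsp) × 29/9 × 15 mL/tbsp ≈ 128.9 mL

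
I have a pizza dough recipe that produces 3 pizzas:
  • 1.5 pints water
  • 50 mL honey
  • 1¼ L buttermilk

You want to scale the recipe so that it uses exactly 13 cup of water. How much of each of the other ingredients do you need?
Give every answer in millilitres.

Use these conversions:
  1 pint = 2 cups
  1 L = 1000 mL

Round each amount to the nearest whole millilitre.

The original recipe has 3 cup of water, so the scaling factor is 13 ÷ 3 = 13/3.
honey: 50 mL × 13/3 ≈ 217 mL
buttermilk: 1.25 L × 13/3 × 1000 mL/L ≈ 5417 mL

honey: 217 mL; buttermilk: 5417 mL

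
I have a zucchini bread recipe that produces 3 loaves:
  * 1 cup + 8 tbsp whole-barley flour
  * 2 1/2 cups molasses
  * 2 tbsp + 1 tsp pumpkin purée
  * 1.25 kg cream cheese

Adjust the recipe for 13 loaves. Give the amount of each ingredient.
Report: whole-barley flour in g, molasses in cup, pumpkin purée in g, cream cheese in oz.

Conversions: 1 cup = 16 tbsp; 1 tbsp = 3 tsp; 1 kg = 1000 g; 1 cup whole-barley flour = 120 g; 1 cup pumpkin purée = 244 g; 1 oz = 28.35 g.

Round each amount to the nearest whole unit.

Scaling factor: 13/3.
whole-barley flour: (1 cup + 8 tbsp = 1.5 cup) × 13/3 × 120 g/cup = 780 g
molasses: 2.5 cup × 13/3 ≈ 11 cup
pumpkin purée: (2 tbsp + 1 tsp = 7/3 tbsp) × 13/3 ÷ 16 tbsp/cup × 244 g/cup ≈ 154 g
cream cheese: 1.25 kg × 13/3 × 1000 g/kg ÷ 28.35 g/oz ≈ 191 oz

whole-barley flour: 780 g; molasses: 11 cup; pumpkin purée: 154 g; cream cheese: 191 oz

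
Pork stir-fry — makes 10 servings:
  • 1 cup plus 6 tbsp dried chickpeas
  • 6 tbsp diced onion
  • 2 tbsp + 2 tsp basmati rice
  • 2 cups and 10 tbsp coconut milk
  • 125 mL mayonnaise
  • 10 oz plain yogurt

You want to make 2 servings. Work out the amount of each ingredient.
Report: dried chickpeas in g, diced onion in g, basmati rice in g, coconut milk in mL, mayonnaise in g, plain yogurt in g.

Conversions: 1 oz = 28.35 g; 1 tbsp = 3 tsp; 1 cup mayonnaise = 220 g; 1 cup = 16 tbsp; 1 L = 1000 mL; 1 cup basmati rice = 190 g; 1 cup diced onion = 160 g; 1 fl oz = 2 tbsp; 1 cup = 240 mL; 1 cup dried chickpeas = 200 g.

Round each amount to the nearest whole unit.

dried chickpeas: 55 g; diced onion: 12 g; basmati rice: 6 g; coconut milk: 126 mL; mayonnaise: 23 g; plain yogurt: 57 g

Scaling factor: 2/10 = 1/5 = 0.2.
dried chickpeas: (1 cup + 6 tbsp = 1.375 cup) × 1/5 × 200 g/cup = 55 g
diced onion: 6 tbsp × 1/5 ÷ 16 tbsp/cup × 160 g/cup = 12 g
basmati rice: (2 tbsp + 2 tsp = 8/3 tbsp) × 1/5 ÷ 16 tbsp/cup × 190 g/cup ≈ 6 g
coconut milk: (2 cup + 10 tbsp = 2.625 cup) × 1/5 × 240 mL/cup = 126 mL
mayonnaise: 125 mL × 1/5 ÷ 240 mL/cup × 220 g/cup ≈ 23 g
plain yogurt: 10 oz × 1/5 × 28.35 g/oz ≈ 57 g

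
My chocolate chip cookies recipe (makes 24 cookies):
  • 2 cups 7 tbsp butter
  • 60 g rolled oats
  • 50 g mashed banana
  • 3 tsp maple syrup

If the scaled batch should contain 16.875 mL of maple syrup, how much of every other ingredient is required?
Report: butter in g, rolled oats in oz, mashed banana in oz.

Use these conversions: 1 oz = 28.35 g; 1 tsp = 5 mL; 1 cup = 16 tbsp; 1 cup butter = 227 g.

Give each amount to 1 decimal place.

butter: 622.5 g; rolled oats: 2.4 oz; mashed banana: 2.0 oz

The original recipe has 15 mL of maple syrup, so the scaling factor is 16.875 ÷ 15 = 9/8 = 1.125.
butter: (2 cup + 7 tbsp = 2.4375 cup) × 9/8 × 227 g/cup ≈ 622.5 g
rolled oats: 60 g × 9/8 ÷ 28.35 g/oz ≈ 2.4 oz
mashed banana: 50 g × 9/8 ÷ 28.35 g/oz ≈ 2.0 oz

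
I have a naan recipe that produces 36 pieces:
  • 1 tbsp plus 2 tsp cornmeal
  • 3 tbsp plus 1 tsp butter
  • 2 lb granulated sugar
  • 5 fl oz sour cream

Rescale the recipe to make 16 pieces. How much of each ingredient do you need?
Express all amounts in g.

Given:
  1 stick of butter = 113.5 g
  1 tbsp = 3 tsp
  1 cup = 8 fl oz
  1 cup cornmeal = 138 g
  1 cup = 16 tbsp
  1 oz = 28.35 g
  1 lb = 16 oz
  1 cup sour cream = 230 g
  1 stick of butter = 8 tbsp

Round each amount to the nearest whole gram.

cornmeal: 6 g; butter: 21 g; granulated sugar: 403 g; sour cream: 64 g

Scaling factor: 16/36 = 4/9.
cornmeal: (1 tbsp + 2 tsp = 5/3 tbsp) × 4/9 ÷ 16 tbsp/cup × 138 g/cup ≈ 6 g
butter: (3 tbsp + 1 tsp = 10/3 tbsp) × 4/9 ÷ 8 tbsp/stick × 113.5 g/stick ≈ 21 g
granulated sugar: 2 lb × 4/9 × 16 oz/lb × 28.35 g/oz ≈ 403 g
sour cream: 5 fl oz × 4/9 ÷ 8 fl oz/cup × 230 g/cup ≈ 64 g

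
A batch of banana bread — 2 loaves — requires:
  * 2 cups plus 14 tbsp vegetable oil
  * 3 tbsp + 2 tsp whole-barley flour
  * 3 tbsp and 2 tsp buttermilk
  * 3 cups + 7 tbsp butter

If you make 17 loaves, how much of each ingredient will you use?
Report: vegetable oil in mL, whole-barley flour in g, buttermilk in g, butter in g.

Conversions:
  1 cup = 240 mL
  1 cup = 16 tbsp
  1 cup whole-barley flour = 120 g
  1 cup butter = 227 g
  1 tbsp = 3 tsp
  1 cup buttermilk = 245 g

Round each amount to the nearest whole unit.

Scaling factor: 17/2 = 8.5.
vegetable oil: (2 cup + 14 tbsp = 2.875 cup) × 17/2 × 240 mL/cup = 5865 mL
whole-barley flour: (3 tbsp + 2 tsp = 11/3 tbsp) × 17/2 ÷ 16 tbsp/cup × 120 g/cup ≈ 234 g
buttermilk: (3 tbsp + 2 tsp = 11/3 tbsp) × 17/2 ÷ 16 tbsp/cup × 245 g/cup ≈ 477 g
butter: (3 cup + 7 tbsp = 3.4375 cup) × 17/2 × 227 g/cup ≈ 6633 g

vegetable oil: 5865 mL; whole-barley flour: 234 g; buttermilk: 477 g; butter: 6633 g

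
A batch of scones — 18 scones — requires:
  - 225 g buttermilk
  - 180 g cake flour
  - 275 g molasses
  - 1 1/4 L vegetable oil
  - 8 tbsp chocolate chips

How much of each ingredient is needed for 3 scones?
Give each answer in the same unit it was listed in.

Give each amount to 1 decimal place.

Scaling factor: 3/18 = 1/6.
buttermilk: 225 g × 1/6 = 37.5 g
cake flour: 180 g × 1/6 = 30.0 g
molasses: 275 g × 1/6 ≈ 45.8 g
vegetable oil: 1.25 L × 1/6 ≈ 0.2 L
chocolate chips: 8 tbsp × 1/6 ≈ 1.3 tbsp

buttermilk: 37.5 g; cake flour: 30.0 g; molasses: 45.8 g; vegetable oil: 0.2 L; chocolate chips: 1.3 tbsp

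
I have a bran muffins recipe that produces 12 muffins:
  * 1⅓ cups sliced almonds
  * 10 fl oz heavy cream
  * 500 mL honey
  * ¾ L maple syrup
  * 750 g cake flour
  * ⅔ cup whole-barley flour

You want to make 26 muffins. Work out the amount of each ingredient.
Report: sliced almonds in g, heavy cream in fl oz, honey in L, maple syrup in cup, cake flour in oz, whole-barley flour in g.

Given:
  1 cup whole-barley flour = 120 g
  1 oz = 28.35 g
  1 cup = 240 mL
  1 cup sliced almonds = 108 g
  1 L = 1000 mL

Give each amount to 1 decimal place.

sliced almonds: 312.0 g; heavy cream: 21.7 fl oz; honey: 1.1 L; maple syrup: 6.8 cup; cake flour: 57.3 oz; whole-barley flour: 173.3 g

Scaling factor: 26/12 = 13/6.
sliced almonds: 4/3 cup × 13/6 × 108 g/cup = 312.0 g
heavy cream: 10 fl oz × 13/6 ≈ 21.7 fl oz
honey: 500 mL × 13/6 ÷ 1000 mL/L ≈ 1.1 L
maple syrup: 0.75 L × 13/6 × 1000 mL/L ÷ 240 mL/cup ≈ 6.8 cup
cake flour: 750 g × 13/6 ÷ 28.35 g/oz ≈ 57.3 oz
whole-barley flour: 2/3 cup × 13/6 × 120 g/cup ≈ 173.3 g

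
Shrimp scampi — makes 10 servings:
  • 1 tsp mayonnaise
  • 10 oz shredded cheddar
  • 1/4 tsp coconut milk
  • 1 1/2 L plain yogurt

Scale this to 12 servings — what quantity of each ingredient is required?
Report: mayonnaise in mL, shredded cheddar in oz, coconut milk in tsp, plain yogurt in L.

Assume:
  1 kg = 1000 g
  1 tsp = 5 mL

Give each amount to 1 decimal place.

Scaling factor: 12/10 = 6/5 = 1.2.
mayonnaise: 1 tsp × 6/5 × 5 mL/tsp = 6.0 mL
shredded cheddar: 10 oz × 6/5 = 12.0 oz
coconut milk: 0.25 tsp × 6/5 = 0.3 tsp
plain yogurt: 1.5 L × 6/5 = 1.8 L

mayonnaise: 6.0 mL; shredded cheddar: 12.0 oz; coconut milk: 0.3 tsp; plain yogurt: 1.8 L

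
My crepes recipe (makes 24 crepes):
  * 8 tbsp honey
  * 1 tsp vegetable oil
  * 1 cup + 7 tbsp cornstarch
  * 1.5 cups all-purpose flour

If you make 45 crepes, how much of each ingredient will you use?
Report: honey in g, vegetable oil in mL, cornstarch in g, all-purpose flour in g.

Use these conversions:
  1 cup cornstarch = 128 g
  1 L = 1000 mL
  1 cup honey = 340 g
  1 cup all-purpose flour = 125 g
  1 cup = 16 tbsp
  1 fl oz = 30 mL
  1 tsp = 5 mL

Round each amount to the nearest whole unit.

honey: 319 g; vegetable oil: 9 mL; cornstarch: 345 g; all-purpose flour: 352 g

Scaling factor: 45/24 = 15/8 = 1.875.
honey: 8 tbsp × 15/8 ÷ 16 tbsp/cup × 340 g/cup ≈ 319 g
vegetable oil: 1 tsp × 15/8 × 5 mL/tsp ≈ 9 mL
cornstarch: (1 cup + 7 tbsp = 1.4375 cup) × 15/8 × 128 g/cup = 345 g
all-purpose flour: 1.5 cup × 15/8 × 125 g/cup ≈ 352 g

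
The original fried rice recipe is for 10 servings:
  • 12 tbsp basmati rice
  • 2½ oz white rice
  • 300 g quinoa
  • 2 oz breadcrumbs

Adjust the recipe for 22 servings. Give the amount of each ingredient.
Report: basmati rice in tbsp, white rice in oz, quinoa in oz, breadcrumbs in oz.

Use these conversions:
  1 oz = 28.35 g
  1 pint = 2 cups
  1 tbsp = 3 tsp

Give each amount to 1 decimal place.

basmati rice: 26.4 tbsp; white rice: 5.5 oz; quinoa: 23.3 oz; breadcrumbs: 4.4 oz

Scaling factor: 22/10 = 11/5 = 2.2.
basmati rice: 12 tbsp × 11/5 = 26.4 tbsp
white rice: 2.5 oz × 11/5 = 5.5 oz
quinoa: 300 g × 11/5 ÷ 28.35 g/oz ≈ 23.3 oz
breadcrumbs: 2 oz × 11/5 = 4.4 oz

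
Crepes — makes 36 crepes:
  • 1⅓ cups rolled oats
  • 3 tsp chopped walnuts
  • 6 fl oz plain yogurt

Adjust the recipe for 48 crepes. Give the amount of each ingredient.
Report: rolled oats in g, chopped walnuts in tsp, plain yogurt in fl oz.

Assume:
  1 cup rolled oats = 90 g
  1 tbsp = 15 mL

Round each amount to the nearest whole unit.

Scaling factor: 48/36 = 4/3.
rolled oats: 4/3 cup × 4/3 × 90 g/cup = 160 g
chopped walnuts: 3 tsp × 4/3 = 4 tsp
plain yogurt: 6 fl oz × 4/3 = 8 fl oz

rolled oats: 160 g; chopped walnuts: 4 tsp; plain yogurt: 8 fl oz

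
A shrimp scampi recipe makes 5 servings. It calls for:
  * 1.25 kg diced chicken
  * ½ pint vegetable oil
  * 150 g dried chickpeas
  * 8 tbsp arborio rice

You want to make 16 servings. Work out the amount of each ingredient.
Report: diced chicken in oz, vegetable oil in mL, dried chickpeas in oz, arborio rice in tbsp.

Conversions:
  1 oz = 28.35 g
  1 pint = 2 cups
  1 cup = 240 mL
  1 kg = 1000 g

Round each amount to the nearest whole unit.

diced chicken: 141 oz; vegetable oil: 768 mL; dried chickpeas: 17 oz; arborio rice: 26 tbsp

Scaling factor: 16/5 = 3.2.
diced chicken: 1.25 kg × 16/5 × 1000 g/kg ÷ 28.35 g/oz ≈ 141 oz
vegetable oil: 0.5 pint × 16/5 × 2 cup/pint × 240 mL/cup = 768 mL
dried chickpeas: 150 g × 16/5 ÷ 28.35 g/oz ≈ 17 oz
arborio rice: 8 tbsp × 16/5 ≈ 26 tbsp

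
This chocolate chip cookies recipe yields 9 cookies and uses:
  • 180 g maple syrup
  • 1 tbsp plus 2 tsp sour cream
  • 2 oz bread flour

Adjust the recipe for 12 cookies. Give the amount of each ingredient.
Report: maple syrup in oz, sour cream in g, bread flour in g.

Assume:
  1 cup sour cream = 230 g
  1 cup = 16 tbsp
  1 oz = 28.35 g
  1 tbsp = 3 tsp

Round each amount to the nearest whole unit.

Scaling factor: 12/9 = 4/3.
maple syrup: 180 g × 4/3 ÷ 28.35 g/oz ≈ 8 oz
sour cream: (1 tbsp + 2 tsp = 5/3 tbsp) × 4/3 ÷ 16 tbsp/cup × 230 g/cup ≈ 32 g
bread flour: 2 oz × 4/3 × 28.35 g/oz ≈ 76 g

maple syrup: 8 oz; sour cream: 32 g; bread flour: 76 g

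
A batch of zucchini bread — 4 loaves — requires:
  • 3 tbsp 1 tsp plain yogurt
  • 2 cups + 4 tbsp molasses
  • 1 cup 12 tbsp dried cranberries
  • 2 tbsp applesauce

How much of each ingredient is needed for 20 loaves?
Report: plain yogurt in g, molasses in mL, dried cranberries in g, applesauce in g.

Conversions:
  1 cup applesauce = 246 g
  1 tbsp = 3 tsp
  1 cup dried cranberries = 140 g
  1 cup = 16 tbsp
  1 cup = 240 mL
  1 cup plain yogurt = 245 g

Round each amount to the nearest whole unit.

plain yogurt: 255 g; molasses: 2700 mL; dried cranberries: 1225 g; applesauce: 154 g

Scaling factor: 20/4 = 5.
plain yogurt: (3 tbsp + 1 tsp = 10/3 tbsp) × 5 ÷ 16 tbsp/cup × 245 g/cup ≈ 255 g
molasses: (2 cup + 4 tbsp = 2.25 cup) × 5 × 240 mL/cup = 2700 mL
dried cranberries: (1 cup + 12 tbsp = 1.75 cup) × 5 × 140 g/cup = 1225 g
applesauce: 2 tbsp × 5 ÷ 16 tbsp/cup × 246 g/cup ≈ 154 g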